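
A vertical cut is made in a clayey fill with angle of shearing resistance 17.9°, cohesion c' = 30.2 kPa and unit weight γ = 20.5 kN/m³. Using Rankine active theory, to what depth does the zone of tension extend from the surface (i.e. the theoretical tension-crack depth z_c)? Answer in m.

4.05 m

K_a = tan²(45° − 17.9°/2) = 0.5298; √K_a = 0.7279.
The active pressure is zero where K_a γ z = 2c√K_a, so z_c = 2c/(γ√K_a) = 2×30.2/(20.5×0.7279) = 4.048 m.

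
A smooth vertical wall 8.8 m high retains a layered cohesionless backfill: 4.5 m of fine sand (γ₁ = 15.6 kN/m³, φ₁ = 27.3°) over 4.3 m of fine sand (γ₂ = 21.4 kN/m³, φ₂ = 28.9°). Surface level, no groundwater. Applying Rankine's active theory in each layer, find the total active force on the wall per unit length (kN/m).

233 kN/m

K_a1 = tan²(45°−27.3°/2) = 0.3711; K_a2 = tan²(45°−28.9°/2) = 0.3484.
Layer 1: σ at base = K_a1 γ₁ h₁ = 26.05 kPa; P₁ = ½×26.05×4.5 = 58.62.
Layer 2: σ_v at top = γ₁h₁ = 70.20; σ_h top = K_a2×70.20 = 24.45; σ_h base = K_a2×(70.20+21.4×4.3) = 56.51.
P₂ = ½(24.45+56.51)×4.3 = 174.1. Total P_a = 58.62+174.1 = 232.7 kN/m.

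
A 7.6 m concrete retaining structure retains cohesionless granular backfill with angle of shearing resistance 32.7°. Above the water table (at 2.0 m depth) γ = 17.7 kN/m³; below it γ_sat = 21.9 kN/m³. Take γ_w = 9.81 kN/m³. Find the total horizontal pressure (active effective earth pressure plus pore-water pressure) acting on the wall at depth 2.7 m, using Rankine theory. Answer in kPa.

K_a = (1 − sin φ)/(1 + sin φ) = 0.2985.
γ' = 21.9 − 9.81 = 12.09 kN/m³.
Effective vertical stress at 2.7 m: σ'_v = 17.7×2.0 + 12.09×0.700 = 43.86 kPa.
σ'_h = K_a σ'_v = 0.2985 × 43.86 = 13.09 kPa; u = γ_w × 0.700 = 6.867 kPa.
Total σ_h = 13.09 + 6.867 = 19.96 kPa.

20.0 kPa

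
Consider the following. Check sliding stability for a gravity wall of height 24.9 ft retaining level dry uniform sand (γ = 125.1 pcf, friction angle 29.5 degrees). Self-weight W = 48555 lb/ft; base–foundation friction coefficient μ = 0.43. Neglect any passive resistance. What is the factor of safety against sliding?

K_a = tan²(45° − 29.5°/2) = 0.3401.
P_a = ½K_aγH² = 0.5×0.3401×125.1×24.9² = 13190 lb/ft, acting at H/3 = 8.300 ft above the base.
FS_sliding = μW / P_a = 0.43×48555 / 13190 = 1.583.

1.58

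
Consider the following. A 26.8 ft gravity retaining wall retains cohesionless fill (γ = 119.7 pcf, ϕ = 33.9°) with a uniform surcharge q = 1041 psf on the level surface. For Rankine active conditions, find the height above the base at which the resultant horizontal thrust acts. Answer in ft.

10.7 ft

K_a = 0.2839.
Triangular part P₁ = ½K_aγH² = 12200 at H/3 = 8.933 ft; rectangular part P₂ = K_a q H = 7921 at H/2 = 13.40 ft.
ȳ = (P₁·8.933 + P₂·13.40)/(P₁+P₂) = 10.69 ft.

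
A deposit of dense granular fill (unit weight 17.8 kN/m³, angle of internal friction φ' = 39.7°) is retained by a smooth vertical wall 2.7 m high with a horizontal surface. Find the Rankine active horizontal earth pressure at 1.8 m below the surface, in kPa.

K_a = (1 − sin φ)/(1 + sin φ) = 0.2204.
σ_h = K_a γ z = 0.2204 × 17.8 × 1.8 = 7.063 kPa.

7.06 kPa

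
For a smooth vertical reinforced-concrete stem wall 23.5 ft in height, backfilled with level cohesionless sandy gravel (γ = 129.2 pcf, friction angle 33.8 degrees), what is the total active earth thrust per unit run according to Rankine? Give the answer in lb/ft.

10200 lb/ft

K_a = tan²(45° − φ/2) = 0.2851.
P_a = ½ K_a γ H² = 0.5 × 0.2851 × 129.2 × 23.5² = 10170 lb/ft.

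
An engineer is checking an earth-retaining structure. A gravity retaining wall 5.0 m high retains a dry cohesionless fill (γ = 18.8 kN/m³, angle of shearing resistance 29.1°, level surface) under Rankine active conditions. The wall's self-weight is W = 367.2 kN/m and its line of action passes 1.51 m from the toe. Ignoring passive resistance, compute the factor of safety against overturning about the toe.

K_a = tan²(45° − 29.1°/2) = 0.3456.
P_a = ½K_aγH² = 0.5×0.3456×18.8×5.0² = 81.21 kN/m, acting at H/3 = 1.667 m above the base.
Overturning moment M_o = P_a × H/3 = 81.21 × 1.667 = 135.4.
Resisting moment M_r = W × 1.51 = 367.2 × 1.51 = 554.5.
FS_overturning = M_r/M_o = 554.5/135.4 = 4.096.

4.10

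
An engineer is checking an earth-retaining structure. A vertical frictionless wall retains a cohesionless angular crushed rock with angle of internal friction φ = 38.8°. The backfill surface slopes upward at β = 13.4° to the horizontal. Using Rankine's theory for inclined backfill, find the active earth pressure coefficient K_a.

0.244

K_a = cos β · (cos β − √(cos²β − cos²φ)) / (cos β + √(cos²β − cos²φ)).
cos β = 0.9728, cos φ = 0.7793, √(cos²β − cos²φ) = 0.5822.
K_a = 0.9728 × (0.9728 − 0.5822)/(0.9728 + 0.5822) = 0.2444.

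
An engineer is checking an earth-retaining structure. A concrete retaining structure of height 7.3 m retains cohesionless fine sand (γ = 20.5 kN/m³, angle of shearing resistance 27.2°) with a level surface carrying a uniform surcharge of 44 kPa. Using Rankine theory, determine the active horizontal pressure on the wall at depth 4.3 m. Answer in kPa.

K_a = (1 − sin φ)/(1 + sin φ) = 0.3726.
σ_v = γz + q = 20.5 × 4.3 + 44 = 132.1 kPa.
σ_h = K_a σ_v = 0.3726 × 132.1 = 49.24 kPa.

49.2 kPa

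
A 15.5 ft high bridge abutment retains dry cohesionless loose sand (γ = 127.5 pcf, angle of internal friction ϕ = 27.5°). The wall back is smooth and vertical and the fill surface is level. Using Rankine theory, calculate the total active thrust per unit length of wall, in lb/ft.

5640 lb/ft

K_a = tan²(45° − φ/2) = 0.3682.
P_a = ½ K_a γ H² = 0.5 × 0.3682 × 127.5 × 15.5² = 5640 lb/ft.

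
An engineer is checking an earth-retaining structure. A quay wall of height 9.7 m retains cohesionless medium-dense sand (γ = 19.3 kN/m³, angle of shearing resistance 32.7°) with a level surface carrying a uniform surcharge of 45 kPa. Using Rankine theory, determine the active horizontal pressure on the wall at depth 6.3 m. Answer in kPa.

49.7 kPa

K_a = (1 − sin φ)/(1 + sin φ) = 0.2985.
σ_v = γz + q = 19.3 × 6.3 + 45 = 166.6 kPa.
σ_h = K_a σ_v = 0.2985 × 166.6 = 49.73 kPa.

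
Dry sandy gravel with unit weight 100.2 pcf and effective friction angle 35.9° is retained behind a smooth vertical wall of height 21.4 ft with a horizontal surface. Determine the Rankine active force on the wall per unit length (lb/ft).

K_a = tan²(45° − φ/2) = 0.2607.
P_a = ½ K_a γ H² = 0.5 × 0.2607 × 100.2 × 21.4² = 5982 lb/ft.

5980 lb/ft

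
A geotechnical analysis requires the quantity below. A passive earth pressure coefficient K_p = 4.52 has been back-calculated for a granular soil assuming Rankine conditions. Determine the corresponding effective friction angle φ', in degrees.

39.6°

K_p = (1+sin φ)/(1−sin φ) ⇒ sin φ = (K_p − 1)/(K_p + 1) = 0.6377.
φ = arcsin(0.6377) = 39.62°.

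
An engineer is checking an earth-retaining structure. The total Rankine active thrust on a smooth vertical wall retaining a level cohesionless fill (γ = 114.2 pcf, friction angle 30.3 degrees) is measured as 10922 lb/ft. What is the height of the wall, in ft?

24.1 ft

K_a = 0.3293. P_a = ½ K_a γ H² ⇒ H = √(2P_a/(K_a γ)).
H = √(2×10922/(0.3293×114.2)) = 24.10 ft.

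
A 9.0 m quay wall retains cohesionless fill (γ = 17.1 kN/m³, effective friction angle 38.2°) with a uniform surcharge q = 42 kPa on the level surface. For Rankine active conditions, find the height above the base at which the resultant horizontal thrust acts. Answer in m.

K_a = 0.2358.
Triangular part P₁ = ½K_aγH² = 163.3 at H/3 = 3.000 m; rectangular part P₂ = K_a q H = 89.13 at H/2 = 4.500 m.
ȳ = (P₁·3.000 + P₂·4.500)/(P₁+P₂) = 3.530 m.

3.53 m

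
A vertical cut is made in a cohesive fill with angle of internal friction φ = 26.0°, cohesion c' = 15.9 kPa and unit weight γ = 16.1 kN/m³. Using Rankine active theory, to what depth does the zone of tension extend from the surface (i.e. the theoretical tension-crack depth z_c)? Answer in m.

K_a = tan²(45° − 26.0°/2) = 0.3905; √K_a = 0.6249.
The active pressure is zero where K_a γ z = 2c√K_a, so z_c = 2c/(γ√K_a) = 2×15.9/(16.1×0.6249) = 3.161 m.

3.16 m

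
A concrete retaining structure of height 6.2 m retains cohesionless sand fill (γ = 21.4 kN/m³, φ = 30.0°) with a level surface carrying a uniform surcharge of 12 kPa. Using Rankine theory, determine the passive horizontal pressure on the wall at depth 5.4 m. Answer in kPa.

K_p = (1 + sin φ)/(1 − sin φ) = 3.000.
σ_v = γz + q = 21.4 × 5.4 + 12 = 127.6 kPa.
σ_h = K_p σ_v = 3.000 × 127.6 = 382.7 kPa.

383 kPa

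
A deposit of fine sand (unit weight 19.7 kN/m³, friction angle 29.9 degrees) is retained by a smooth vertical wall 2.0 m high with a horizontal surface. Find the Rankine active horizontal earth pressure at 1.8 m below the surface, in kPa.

K_a = (1 − sin φ)/(1 + sin φ) = 0.3347.
σ_h = K_a γ z = 0.3347 × 19.7 × 1.8 = 11.87 kPa.

11.9 kPa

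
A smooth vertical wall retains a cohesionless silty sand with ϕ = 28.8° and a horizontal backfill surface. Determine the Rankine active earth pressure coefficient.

0.350

K_a = tan²(45° − φ/2) = tan²(30.60°) = 0.3498.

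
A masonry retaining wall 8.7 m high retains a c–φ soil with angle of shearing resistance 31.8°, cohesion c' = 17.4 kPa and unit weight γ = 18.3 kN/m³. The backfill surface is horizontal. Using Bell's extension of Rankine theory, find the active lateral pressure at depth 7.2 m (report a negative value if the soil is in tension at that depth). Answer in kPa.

K_a = (1 − sin φ)/(1 + sin φ) = 0.3098.
σ_a = K_a γ z − 2c√K_a = 0.3098×18.3×7.2 − 2×17.4×0.5566 = 21.45 kPa.

21.4 kPa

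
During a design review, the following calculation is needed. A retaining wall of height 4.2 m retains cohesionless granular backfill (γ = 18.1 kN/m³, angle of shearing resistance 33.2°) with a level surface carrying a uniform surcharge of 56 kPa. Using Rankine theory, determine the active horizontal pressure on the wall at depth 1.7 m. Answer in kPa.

25.4 kPa

K_a = (1 − sin φ)/(1 + sin φ) = 0.2924.
σ_v = γz + q = 18.1 × 1.7 + 56 = 86.77 kPa.
σ_h = K_a σ_v = 0.2924 × 86.77 = 25.37 kPa.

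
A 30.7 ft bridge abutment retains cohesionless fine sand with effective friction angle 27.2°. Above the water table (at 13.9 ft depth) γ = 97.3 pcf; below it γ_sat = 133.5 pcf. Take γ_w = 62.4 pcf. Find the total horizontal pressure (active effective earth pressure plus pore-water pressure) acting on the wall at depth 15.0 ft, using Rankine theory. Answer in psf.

K_a = (1 − sin φ)/(1 + sin φ) = 0.3726.
γ' = 133.5 − 62.4 = 71.10 pcf.
Effective vertical stress at 15.0 ft: σ'_v = 97.3×13.9 + 71.10×1.10 = 1431 psf.
σ'_h = K_a σ'_v = 0.3726 × 1431 = 533.1 psf; u = γ_w × 1.10 = 68.64 psf.
Total σ_h = 533.1 + 68.64 = 601.7 psf.

602 psf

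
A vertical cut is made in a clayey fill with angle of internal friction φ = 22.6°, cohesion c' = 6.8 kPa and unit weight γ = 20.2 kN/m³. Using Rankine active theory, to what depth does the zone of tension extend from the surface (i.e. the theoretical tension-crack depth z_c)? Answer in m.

K_a = tan²(45° − 22.6°/2) = 0.4448; √K_a = 0.6669.
The active pressure is zero where K_a γ z = 2c√K_a, so z_c = 2c/(γ√K_a) = 2×6.8/(20.2×0.6669) = 1.010 m.

1.01 m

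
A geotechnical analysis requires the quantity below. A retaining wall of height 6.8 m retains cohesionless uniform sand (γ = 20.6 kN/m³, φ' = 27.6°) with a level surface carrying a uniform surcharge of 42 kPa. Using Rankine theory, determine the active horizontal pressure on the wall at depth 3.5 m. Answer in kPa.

K_a = (1 − sin φ)/(1 + sin φ) = 0.3668.
σ_v = γz + q = 20.6 × 3.5 + 42 = 114.1 kPa.
σ_h = K_a σ_v = 0.3668 × 114.1 = 41.85 kPa.

41.8 kPa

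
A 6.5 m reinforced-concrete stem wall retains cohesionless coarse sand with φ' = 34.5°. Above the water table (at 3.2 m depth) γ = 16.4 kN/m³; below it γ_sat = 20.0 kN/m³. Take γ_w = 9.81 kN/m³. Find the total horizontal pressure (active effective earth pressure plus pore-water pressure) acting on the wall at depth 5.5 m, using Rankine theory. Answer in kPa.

43.6 kPa

K_a = (1 − sin φ)/(1 + sin φ) = 0.2768.
γ' = 20.0 − 9.81 = 10.19 kN/m³.
Effective vertical stress at 5.5 m: σ'_v = 16.4×3.2 + 10.19×2.30 = 75.92 kPa.
σ'_h = K_a σ'_v = 0.2768 × 75.92 = 21.01 kPa; u = γ_w × 2.30 = 22.56 kPa.
Total σ_h = 21.01 + 22.56 = 43.58 kPa.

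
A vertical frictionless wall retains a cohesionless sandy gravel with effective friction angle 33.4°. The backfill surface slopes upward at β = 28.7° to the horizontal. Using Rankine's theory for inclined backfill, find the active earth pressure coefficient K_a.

0.465

K_a = cos β · (cos β − √(cos²β − cos²φ)) / (cos β + √(cos²β − cos²φ)).
cos β = 0.8771, cos φ = 0.8348, √(cos²β − cos²φ) = 0.2691.
K_a = 0.8771 × (0.8771 − 0.2691)/(0.8771 + 0.2691) = 0.4653.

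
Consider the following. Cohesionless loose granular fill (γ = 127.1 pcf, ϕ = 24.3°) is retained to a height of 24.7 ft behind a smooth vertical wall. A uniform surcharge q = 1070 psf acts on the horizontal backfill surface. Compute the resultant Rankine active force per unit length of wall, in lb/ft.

27200 lb/ft

K_a = tan²(45° − φ/2) = 0.4169.
Soil triangle: ½ K_a γ H² = 0.5×0.4169×127.1×24.7² = 16160 lb/ft.
Surcharge rectangle: K_a q H = 0.4169×1070×24.7 = 11020 lb/ft.
Total = 16160 + 11020 = 27180 lb/ft.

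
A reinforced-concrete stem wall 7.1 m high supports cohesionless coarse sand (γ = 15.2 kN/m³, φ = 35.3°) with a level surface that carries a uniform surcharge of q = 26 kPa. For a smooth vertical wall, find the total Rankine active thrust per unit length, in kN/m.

K_a = tan²(45° − φ/2) = 0.2675.
Soil triangle: ½ K_a γ H² = 0.5×0.2675×15.2×7.1² = 102.5 kN/m.
Surcharge rectangle: K_a q H = 0.2675×26×7.1 = 49.39 kN/m.
Total = 102.5 + 49.39 = 151.9 kN/m.

152 kN/m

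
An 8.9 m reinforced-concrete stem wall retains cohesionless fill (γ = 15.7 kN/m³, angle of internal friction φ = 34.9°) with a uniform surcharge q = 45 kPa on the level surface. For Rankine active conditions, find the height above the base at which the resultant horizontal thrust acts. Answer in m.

3.55 m

K_a = 0.2721.
Triangular part P₁ = ½K_aγH² = 169.2 at H/3 = 2.967 m; rectangular part P₂ = K_a q H = 109.0 at H/2 = 4.450 m.
ȳ = (P₁·2.967 + P₂·4.450)/(P₁+P₂) = 3.548 m.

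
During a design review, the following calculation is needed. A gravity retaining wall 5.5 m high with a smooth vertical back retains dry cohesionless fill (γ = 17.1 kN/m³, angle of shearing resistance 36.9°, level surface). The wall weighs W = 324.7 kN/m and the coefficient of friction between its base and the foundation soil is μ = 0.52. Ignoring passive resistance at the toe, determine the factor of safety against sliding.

2.61

K_a = tan²(45° − 36.9°/2) = 0.2497.
P_a = ½K_aγH² = 0.5×0.2497×17.1×5.5² = 64.57 kN/m, acting at H/3 = 1.833 m above the base.
FS_sliding = μW / P_a = 0.52×324.7 / 64.57 = 2.615.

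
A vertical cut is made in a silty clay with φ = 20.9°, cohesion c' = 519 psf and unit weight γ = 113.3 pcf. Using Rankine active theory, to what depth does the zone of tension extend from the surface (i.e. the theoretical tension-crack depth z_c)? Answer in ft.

K_a = tan²(45° − 20.9°/2) = 0.4741; √K_a = 0.6886.
The active pressure is zero where K_a γ z = 2c√K_a, so z_c = 2c/(γ√K_a) = 2×519/(113.3×0.6886) = 13.31 ft.

13.3 ft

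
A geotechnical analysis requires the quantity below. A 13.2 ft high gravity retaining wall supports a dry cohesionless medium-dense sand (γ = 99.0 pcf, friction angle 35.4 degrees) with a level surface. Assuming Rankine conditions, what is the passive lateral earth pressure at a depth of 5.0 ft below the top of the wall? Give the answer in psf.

K_p = (1 + sin φ)/(1 − sin φ) = 3.754.
σ_h = K_p γ z = 3.754 × 99.0 × 5.0 = 1858 psf.

1860 psf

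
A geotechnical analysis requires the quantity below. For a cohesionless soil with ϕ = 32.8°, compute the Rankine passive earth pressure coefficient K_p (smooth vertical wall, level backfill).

3.36

K_p = (1 + sin φ)/(1 − sin φ) = tan²(45° + 32.8°/2) = 3.364.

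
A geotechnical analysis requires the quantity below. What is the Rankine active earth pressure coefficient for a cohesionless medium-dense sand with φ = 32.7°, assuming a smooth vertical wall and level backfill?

K_a = (1 − sin φ)/(1 + sin φ) = (1 − sin 32.7°)/(1 + sin 32.7°) = 0.2985.

0.298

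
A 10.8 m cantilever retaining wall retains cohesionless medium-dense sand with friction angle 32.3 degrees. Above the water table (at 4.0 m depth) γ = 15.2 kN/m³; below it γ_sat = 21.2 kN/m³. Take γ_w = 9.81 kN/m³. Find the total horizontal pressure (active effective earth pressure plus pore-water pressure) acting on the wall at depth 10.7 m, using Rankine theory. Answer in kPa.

K_a = (1 − sin φ)/(1 + sin φ) = 0.3035.
γ' = 21.2 − 9.81 = 11.39 kN/m³.
Effective vertical stress at 10.7 m: σ'_v = 15.2×4.0 + 11.39×6.70 = 137.1 kPa.
σ'_h = K_a σ'_v = 0.3035 × 137.1 = 41.61 kPa; u = γ_w × 6.70 = 65.73 kPa.
Total σ_h = 41.61 + 65.73 = 107.3 kPa.

107 kPa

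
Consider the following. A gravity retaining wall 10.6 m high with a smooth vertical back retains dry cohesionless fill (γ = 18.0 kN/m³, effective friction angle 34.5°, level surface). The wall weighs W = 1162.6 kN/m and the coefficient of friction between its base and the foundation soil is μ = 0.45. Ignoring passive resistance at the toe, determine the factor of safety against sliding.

K_a = tan²(45° − 34.5°/2) = 0.2768.
P_a = ½K_aγH² = 0.5×0.2768×18.0×10.6² = 279.9 kN/m, acting at H/3 = 3.533 m above the base.
FS_sliding = μW / P_a = 0.45×1162.6 / 279.9 = 1.869.

1.87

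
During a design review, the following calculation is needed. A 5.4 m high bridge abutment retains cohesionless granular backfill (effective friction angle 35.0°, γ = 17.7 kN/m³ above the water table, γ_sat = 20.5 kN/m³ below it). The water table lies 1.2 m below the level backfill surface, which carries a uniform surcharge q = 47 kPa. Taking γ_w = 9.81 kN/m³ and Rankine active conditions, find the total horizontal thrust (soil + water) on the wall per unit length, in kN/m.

K_a = tan²(45° − φ/2) = 0.2710.
γ' = 20.5 − 9.81 = 10.69 kN/m³. h₂ = H − d_w = 4.2 m.
σ'_h: at surface K_a·q = 12.74; at WT K_a(q+γd_w) = 18.49; at base K_a(q+γd_w+γ'h₂) = 30.66 kPa.
P₁ = ½(12.74+18.49)×1.2 = 18.74; P₂ = ½(18.49+30.66)×4.2 = 103.2; P_w = ½γ_w h₂² = 86.52.
Total = 18.74+103.2+86.52 = 208.5 kN/m.

208 kN/m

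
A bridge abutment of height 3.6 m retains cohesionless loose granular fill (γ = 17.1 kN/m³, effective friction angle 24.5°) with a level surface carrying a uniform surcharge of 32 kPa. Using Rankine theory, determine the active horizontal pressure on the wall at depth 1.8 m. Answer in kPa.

K_a = (1 − sin φ)/(1 + sin φ) = 0.4137.
σ_v = γz + q = 17.1 × 1.8 + 32 = 62.78 kPa.
σ_h = K_a σ_v = 0.4137 × 62.78 = 25.97 kPa.

26.0 kPa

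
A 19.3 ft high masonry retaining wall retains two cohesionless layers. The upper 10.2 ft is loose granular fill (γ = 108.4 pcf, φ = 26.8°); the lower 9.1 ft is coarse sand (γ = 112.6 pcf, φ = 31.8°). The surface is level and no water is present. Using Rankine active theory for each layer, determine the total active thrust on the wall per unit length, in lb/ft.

K_a1 = tan²(45°−26.8°/2) = 0.3785; K_a2 = tan²(45°−31.8°/2) = 0.3098.
Layer 1: σ at base = K_a1 γ₁ h₁ = 418.5 psf; P₁ = ½×418.5×10.2 = 2134.
Layer 2: σ_v at top = γ₁h₁ = 1106; σ_h top = K_a2×1106 = 342.5; σ_h base = K_a2×(1106+112.6×9.1) = 660.0.
P₂ = ½(342.5+660.0)×9.1 = 4561. Total P_a = 2134+4561 = 6696 lb/ft.

6700 lb/ft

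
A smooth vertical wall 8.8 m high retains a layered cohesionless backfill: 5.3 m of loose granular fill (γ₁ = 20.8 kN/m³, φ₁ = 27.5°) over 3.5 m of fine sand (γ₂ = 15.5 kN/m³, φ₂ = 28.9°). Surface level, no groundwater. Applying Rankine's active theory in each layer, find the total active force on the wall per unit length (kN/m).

K_a1 = tan²(45°−27.5°/2) = 0.3682; K_a2 = tan²(45°−28.9°/2) = 0.3484.
Layer 1: σ at base = K_a1 γ₁ h₁ = 40.59 kPa; P₁ = ½×40.59×5.3 = 107.6.
Layer 2: σ_v at top = γ₁h₁ = 110.2; σ_h top = K_a2×110.2 = 38.40; σ_h base = K_a2×(110.2+15.5×3.5) = 57.30.
P₂ = ½(38.40+57.30)×3.5 = 167.5. Total P_a = 107.6+167.5 = 275.1 kN/m.

275 kN/m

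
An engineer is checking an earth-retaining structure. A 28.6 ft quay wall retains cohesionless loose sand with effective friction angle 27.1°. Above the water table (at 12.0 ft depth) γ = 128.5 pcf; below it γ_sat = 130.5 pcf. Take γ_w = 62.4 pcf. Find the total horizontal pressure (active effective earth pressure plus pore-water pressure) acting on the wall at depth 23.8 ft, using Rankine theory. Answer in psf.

1610 psf

K_a = (1 − sin φ)/(1 + sin φ) = 0.3741.
γ' = 130.5 − 62.4 = 68.10 pcf.
Effective vertical stress at 23.8 ft: σ'_v = 128.5×12.0 + 68.10×11.8 = 2346 psf.
σ'_h = K_a σ'_v = 0.3741 × 2346 = 877.4 psf; u = γ_w × 11.8 = 736.3 psf.
Total σ_h = 877.4 + 736.3 = 1614 psf.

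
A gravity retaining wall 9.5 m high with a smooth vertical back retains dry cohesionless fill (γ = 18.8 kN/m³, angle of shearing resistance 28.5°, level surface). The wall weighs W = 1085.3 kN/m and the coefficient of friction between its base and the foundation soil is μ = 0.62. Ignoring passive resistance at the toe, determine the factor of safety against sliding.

2.24

K_a = tan²(45° − 28.5°/2) = 0.3540.
P_a = ½K_aγH² = 0.5×0.3540×18.8×9.5² = 300.3 kN/m, acting at H/3 = 3.167 m above the base.
FS_sliding = μW / P_a = 0.62×1085.3 / 300.3 = 2.241.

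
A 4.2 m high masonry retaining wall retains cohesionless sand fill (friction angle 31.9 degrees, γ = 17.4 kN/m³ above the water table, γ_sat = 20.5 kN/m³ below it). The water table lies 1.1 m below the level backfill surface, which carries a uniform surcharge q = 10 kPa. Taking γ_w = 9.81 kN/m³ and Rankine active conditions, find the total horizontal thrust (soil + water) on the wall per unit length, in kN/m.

K_a = tan²(45° − φ/2) = 0.3085.
γ' = 20.5 − 9.81 = 10.69 kN/m³. h₂ = H − d_w = 3.1 m.
σ'_h: at surface K_a·q = 3.085; at WT K_a(q+γd_w) = 8.990; at base K_a(q+γd_w+γ'h₂) = 19.21 kPa.
P₁ = ½(3.085+8.990)×1.1 = 6.642; P₂ = ½(8.990+19.21)×3.1 = 43.72; P_w = ½γ_w h₂² = 47.14.
Total = 6.642+43.72+47.14 = 97.50 kN/m.

97.5 kN/m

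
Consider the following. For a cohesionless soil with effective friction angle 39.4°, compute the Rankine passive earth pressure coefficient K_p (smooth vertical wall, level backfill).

K_p = (1 + sin φ)/(1 − sin φ) = tan²(45° + 39.4°/2) = 4.475.

4.48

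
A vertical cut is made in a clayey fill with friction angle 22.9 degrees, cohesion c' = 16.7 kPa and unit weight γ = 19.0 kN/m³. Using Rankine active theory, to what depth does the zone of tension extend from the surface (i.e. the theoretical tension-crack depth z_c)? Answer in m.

K_a = tan²(45° − 22.9°/2) = 0.4398; √K_a = 0.6631.
The active pressure is zero where K_a γ z = 2c√K_a, so z_c = 2c/(γ√K_a) = 2×16.7/(19.0×0.6631) = 2.651 m.

2.65 m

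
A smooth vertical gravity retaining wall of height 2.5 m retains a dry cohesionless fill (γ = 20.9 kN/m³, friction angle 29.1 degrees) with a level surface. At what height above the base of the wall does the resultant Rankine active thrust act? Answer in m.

K_a = 0.3456.
The pressure distribution is triangular, so the resultant acts at H/3 above the base = 2.5/3 = 0.8333 m.

0.833 m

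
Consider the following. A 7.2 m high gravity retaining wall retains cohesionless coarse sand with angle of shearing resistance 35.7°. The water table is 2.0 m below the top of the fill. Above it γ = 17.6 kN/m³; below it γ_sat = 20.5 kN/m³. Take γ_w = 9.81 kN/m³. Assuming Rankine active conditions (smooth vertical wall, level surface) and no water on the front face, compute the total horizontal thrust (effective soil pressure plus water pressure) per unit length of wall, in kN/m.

228 kN/m

K_a = tan²(45° − φ/2) = 0.2630.
γ' = 20.5 − 9.81 = 10.69 kN/m³. Depth below WT = 5.2 m.
σ'_h at WT = K_a γ d_w = 9.257 kPa; at base = 9.257 + K_a γ' × 5.2 = 23.88 kPa.
P₁ (0–2.0 m) = ½×9.257×2.0 = 9.257. P₂ (2.0–7.2 m) = ½(9.257+23.88)×5.2 = 86.15.
P_w = ½ γ_w h₂² = 0.5×9.81×5.2² = 132.6. Total = 9.257+86.15+132.6 = 228.0 kN/m.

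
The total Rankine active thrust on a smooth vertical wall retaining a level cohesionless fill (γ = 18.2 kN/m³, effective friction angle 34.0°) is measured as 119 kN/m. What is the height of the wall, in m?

6.80 m

K_a = 0.2827. P_a = ½ K_a γ H² ⇒ H = √(2P_a/(K_a γ)).
H = √(2×119/(0.2827×18.2)) = 6.801 m.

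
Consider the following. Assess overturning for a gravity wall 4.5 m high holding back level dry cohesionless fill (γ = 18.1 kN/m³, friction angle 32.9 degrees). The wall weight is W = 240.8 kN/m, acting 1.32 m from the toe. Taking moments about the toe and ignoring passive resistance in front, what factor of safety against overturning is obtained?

K_a = tan²(45° − 32.9°/2) = 0.2960.
P_a = ½K_aγH² = 0.5×0.2960×18.1×4.5² = 54.25 kN/m, acting at H/3 = 1.500 m above the base.
Overturning moment M_o = P_a × H/3 = 54.25 × 1.500 = 81.38.
Resisting moment M_r = W × 1.32 = 240.8 × 1.32 = 317.9.
FS_overturning = M_r/M_o = 317.9/81.38 = 3.906.

3.91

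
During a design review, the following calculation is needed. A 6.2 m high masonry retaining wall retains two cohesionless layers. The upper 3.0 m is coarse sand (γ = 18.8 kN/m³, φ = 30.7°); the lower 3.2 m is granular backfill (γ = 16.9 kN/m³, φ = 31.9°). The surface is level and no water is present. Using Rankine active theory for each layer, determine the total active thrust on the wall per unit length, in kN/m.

110 kN/m

K_a1 = tan²(45°−30.7°/2) = 0.3240; K_a2 = tan²(45°−31.9°/2) = 0.3085.
Layer 1: σ at base = K_a1 γ₁ h₁ = 18.28 kPa; P₁ = ½×18.28×3.0 = 27.41.
Layer 2: σ_v at top = γ₁h₁ = 56.40; σ_h top = K_a2×56.40 = 17.40; σ_h base = K_a2×(56.40+16.9×3.2) = 34.09.
P₂ = ½(17.40+34.09)×3.2 = 82.38. Total P_a = 27.41+82.38 = 109.8 kN/m.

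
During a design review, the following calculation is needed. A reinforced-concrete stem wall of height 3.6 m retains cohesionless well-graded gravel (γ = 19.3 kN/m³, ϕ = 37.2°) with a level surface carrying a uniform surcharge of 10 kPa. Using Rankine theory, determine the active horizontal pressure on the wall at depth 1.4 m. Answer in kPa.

K_a = (1 − sin φ)/(1 + sin φ) = 0.2464.
σ_v = γz + q = 19.3 × 1.4 + 10 = 37.02 kPa.
σ_h = K_a σ_v = 0.2464 × 37.02 = 9.122 kPa.

9.12 kPa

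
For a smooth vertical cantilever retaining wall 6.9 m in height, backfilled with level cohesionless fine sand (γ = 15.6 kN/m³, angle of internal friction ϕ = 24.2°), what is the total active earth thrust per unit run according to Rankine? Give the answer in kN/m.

K_a = tan²(45° − φ/2) = 0.4185.
P_a = ½ K_a γ H² = 0.5 × 0.4185 × 15.6 × 6.9² = 155.4 kN/m.

155 kN/m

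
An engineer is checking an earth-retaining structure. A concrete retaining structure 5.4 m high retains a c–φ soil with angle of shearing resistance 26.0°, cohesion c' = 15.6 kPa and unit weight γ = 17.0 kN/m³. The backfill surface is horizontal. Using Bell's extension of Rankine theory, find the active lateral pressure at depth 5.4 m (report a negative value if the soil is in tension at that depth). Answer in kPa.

16.3 kPa

K_a = (1 − sin φ)/(1 + sin φ) = 0.3905.
σ_a = K_a γ z − 2c√K_a = 0.3905×17.0×5.4 − 2×15.6×0.6249 = 16.35 kPa.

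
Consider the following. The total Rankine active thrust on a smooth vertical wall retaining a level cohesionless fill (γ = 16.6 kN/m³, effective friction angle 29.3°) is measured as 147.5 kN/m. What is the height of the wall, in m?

7.20 m

K_a = 0.3428. P_a = ½ K_a γ H² ⇒ H = √(2P_a/(K_a γ)).
H = √(2×147.5/(0.3428×16.6)) = 7.200 m.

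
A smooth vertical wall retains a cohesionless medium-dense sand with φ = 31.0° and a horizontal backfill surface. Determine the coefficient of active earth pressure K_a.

0.320

K_a = (1 − sin φ)/(1 + sin φ) = (1 − sin 31.0°)/(1 + sin 31.0°) = 0.3201.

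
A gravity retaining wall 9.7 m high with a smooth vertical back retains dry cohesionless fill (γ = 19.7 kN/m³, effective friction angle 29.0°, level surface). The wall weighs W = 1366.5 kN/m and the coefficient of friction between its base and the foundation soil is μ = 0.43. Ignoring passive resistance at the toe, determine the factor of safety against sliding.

1.83

K_a = tan²(45° − 29.0°/2) = 0.3470.
P_a = ½K_aγH² = 0.5×0.3470×19.7×9.7² = 321.6 kN/m, acting at H/3 = 3.233 m above the base.
FS_sliding = μW / P_a = 0.43×1366.5 / 321.6 = 1.827.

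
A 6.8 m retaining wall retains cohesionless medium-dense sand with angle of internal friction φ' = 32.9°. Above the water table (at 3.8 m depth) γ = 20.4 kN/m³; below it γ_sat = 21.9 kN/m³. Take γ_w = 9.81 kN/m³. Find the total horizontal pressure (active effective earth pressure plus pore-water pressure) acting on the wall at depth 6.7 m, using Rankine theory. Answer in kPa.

K_a = (1 − sin φ)/(1 + sin φ) = 0.2960.
γ' = 21.9 − 9.81 = 12.09 kN/m³.
Effective vertical stress at 6.7 m: σ'_v = 20.4×3.8 + 12.09×2.90 = 112.6 kPa.
σ'_h = K_a σ'_v = 0.2960 × 112.6 = 33.33 kPa; u = γ_w × 2.90 = 28.45 kPa.
Total σ_h = 33.33 + 28.45 = 61.78 kPa.

61.8 kPa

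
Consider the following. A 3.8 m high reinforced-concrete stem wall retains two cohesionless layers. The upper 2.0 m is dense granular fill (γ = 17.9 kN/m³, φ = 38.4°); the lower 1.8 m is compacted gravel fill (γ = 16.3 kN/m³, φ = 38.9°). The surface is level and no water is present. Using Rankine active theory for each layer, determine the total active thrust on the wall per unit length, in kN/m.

29.1 kN/m

K_a1 = tan²(45°−38.4°/2) = 0.2337; K_a2 = tan²(45°−38.9°/2) = 0.2285.
Layer 1: σ at base = K_a1 γ₁ h₁ = 8.366 kPa; P₁ = ½×8.366×2.0 = 8.366.
Layer 2: σ_v at top = γ₁h₁ = 35.80; σ_h top = K_a2×35.80 = 8.181; σ_h base = K_a2×(35.80+16.3×1.8) = 14.89.
P₂ = ½(8.181+14.89)×1.8 = 20.76. Total P_a = 8.366+20.76 = 29.13 kN/m.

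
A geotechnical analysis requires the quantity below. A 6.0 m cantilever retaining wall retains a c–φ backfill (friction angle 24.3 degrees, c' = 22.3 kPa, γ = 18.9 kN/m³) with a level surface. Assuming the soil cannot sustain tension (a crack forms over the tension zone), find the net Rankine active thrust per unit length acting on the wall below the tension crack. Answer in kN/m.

K_a = 0.4169; √K_a = 0.6457.
Tension-crack depth z_c = 2c/(γ√K_a) = 2×22.3/(18.9×0.6457) = 3.655 m.
σ_a at base = K_a γ H − 2c√K_a = 0.4169×18.9×6.0 − 2×22.3×0.6457 = 18.48 kPa.
P_a = ½ × 18.48 × (H − z_c) = 0.5×18.48×2.345 = 21.67 kN/m.

21.7 kN/m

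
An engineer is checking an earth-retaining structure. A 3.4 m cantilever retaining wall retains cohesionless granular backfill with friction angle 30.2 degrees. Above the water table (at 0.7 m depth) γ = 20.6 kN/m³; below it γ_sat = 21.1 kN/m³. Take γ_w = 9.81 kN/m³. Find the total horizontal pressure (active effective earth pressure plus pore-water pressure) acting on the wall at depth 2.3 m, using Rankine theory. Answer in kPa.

26.4 kPa

K_a = (1 − sin φ)/(1 + sin φ) = 0.3307.
γ' = 21.1 − 9.81 = 11.29 kN/m³.
Effective vertical stress at 2.3 m: σ'_v = 20.6×0.7 + 11.29×1.60 = 32.48 kPa.
σ'_h = K_a σ'_v = 0.3307 × 32.48 = 10.74 kPa; u = γ_w × 1.60 = 15.70 kPa.
Total σ_h = 10.74 + 15.70 = 26.44 kPa.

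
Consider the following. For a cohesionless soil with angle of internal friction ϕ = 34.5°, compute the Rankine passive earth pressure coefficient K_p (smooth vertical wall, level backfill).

3.61

K_p = (1 + sin φ)/(1 − sin φ) = tan²(45° + 34.5°/2) = 3.613.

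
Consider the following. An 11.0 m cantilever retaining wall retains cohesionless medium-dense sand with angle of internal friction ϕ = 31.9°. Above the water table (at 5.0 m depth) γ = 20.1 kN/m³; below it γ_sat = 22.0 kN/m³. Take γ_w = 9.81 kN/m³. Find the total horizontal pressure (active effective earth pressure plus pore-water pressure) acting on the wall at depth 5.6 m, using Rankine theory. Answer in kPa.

39.1 kPa

K_a = (1 − sin φ)/(1 + sin φ) = 0.3085.
γ' = 22.0 − 9.81 = 12.19 kN/m³.
Effective vertical stress at 5.6 m: σ'_v = 20.1×5.0 + 12.19×0.600 = 107.8 kPa.
σ'_h = K_a σ'_v = 0.3085 × 107.8 = 33.26 kPa; u = γ_w × 0.600 = 5.886 kPa.
Total σ_h = 33.26 + 5.886 = 39.15 kPa.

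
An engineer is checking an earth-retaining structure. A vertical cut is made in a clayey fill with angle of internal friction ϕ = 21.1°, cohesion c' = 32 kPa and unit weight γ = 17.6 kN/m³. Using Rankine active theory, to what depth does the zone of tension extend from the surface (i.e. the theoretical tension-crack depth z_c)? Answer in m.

5.30 m

K_a = tan²(45° − 21.1°/2) = 0.4706; √K_a = 0.6860.
The active pressure is zero where K_a γ z = 2c√K_a, so z_c = 2c/(γ√K_a) = 2×32/(17.6×0.6860) = 5.301 m.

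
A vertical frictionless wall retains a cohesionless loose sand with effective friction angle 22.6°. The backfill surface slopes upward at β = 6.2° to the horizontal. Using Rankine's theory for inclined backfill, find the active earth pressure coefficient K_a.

0.456

K_a = cos β · (cos β − √(cos²β − cos²φ)) / (cos β + √(cos²β − cos²φ)).
cos β = 0.9942, cos φ = 0.9232, √(cos²β − cos²φ) = 0.3688.
K_a = 0.9942 × (0.9942 − 0.3688)/(0.9942 + 0.3688) = 0.4561.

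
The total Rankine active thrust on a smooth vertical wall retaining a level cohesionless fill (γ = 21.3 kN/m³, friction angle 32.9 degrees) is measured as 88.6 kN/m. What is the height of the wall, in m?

5.30 m

K_a = 0.2960. P_a = ½ K_a γ H² ⇒ H = √(2P_a/(K_a γ)).
H = √(2×88.6/(0.2960×21.3)) = 5.301 m.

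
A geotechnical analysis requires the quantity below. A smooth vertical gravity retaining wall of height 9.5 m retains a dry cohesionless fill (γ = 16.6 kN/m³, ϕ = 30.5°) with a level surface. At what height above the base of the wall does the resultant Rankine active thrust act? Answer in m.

3.17 m

K_a = 0.3267.
The pressure distribution is triangular, so the resultant acts at H/3 above the base = 9.5/3 = 3.167 m.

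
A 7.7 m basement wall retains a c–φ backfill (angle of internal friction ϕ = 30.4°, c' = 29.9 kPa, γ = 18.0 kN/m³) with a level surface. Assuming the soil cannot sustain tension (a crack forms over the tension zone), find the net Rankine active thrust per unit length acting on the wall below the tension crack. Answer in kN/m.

K_a = 0.3280; √K_a = 0.5727.
Tension-crack depth z_c = 2c/(γ√K_a) = 2×29.9/(18.0×0.5727) = 5.801 m.
σ_a at base = K_a γ H − 2c√K_a = 0.3280×18.0×7.7 − 2×29.9×0.5727 = 11.21 kPa.
P_a = ½ × 11.21 × (H − z_c) = 0.5×11.21×1.899 = 10.65 kN/m.

10.6 kN/m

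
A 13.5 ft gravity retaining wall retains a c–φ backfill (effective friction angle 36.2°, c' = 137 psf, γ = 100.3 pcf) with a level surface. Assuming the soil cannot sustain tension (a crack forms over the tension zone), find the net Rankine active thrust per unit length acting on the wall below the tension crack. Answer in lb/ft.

K_a = 0.2574; √K_a = 0.5073.
Tension-crack depth z_c = 2c/(γ√K_a) = 2×137/(100.3×0.5073) = 5.385 ft.
σ_a at base = K_a γ H − 2c√K_a = 0.2574×100.3×13.5 − 2×137×0.5073 = 209.5 psf.
P_a = ½ × 209.5 × (H − z_c) = 0.5×209.5×8.115 = 850.1 lb/ft.

850 lb/ft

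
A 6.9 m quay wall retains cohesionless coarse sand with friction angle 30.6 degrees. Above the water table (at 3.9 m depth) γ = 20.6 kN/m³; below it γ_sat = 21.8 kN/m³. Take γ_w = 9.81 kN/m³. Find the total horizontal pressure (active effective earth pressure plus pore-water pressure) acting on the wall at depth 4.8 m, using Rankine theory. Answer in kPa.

38.5 kPa

K_a = (1 − sin φ)/(1 + sin φ) = 0.3253.
γ' = 21.8 − 9.81 = 11.99 kN/m³.
Effective vertical stress at 4.8 m: σ'_v = 20.6×3.9 + 11.99×0.900 = 91.13 kPa.
σ'_h = K_a σ'_v = 0.3253 × 91.13 = 29.65 kPa; u = γ_w × 0.900 = 8.829 kPa.
Total σ_h = 29.65 + 8.829 = 38.48 kPa.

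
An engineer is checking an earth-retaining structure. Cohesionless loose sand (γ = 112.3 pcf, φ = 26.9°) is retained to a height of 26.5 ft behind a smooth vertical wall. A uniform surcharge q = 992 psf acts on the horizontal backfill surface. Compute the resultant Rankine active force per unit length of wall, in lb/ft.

24800 lb/ft

K_a = tan²(45° − φ/2) = 0.3770.
Soil triangle: ½ K_a γ H² = 0.5×0.3770×112.3×26.5² = 14870 lb/ft.
Surcharge rectangle: K_a q H = 0.3770×992×26.5 = 9911 lb/ft.
Total = 14870 + 9911 = 24780 lb/ft.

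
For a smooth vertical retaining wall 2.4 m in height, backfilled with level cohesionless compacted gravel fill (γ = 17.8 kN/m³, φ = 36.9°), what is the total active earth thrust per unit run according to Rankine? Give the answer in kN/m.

12.8 kN/m

K_a = tan²(45° − φ/2) = 0.2497.
P_a = ½ K_a γ H² = 0.5 × 0.2497 × 17.8 × 2.4² = 12.80 kN/m.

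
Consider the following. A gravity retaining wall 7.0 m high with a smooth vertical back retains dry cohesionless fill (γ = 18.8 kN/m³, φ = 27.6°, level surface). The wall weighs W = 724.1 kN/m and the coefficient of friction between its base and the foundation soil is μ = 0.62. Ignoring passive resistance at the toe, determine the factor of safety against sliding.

K_a = tan²(45° − 27.6°/2) = 0.3668.
P_a = ½K_aγH² = 0.5×0.3668×18.8×7.0² = 168.9 kN/m, acting at H/3 = 2.333 m above the base.
FS_sliding = μW / P_a = 0.62×724.1 / 168.9 = 2.657.

2.66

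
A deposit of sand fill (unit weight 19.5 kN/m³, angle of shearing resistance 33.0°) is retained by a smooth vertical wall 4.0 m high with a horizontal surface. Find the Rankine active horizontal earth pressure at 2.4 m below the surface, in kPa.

K_a = (1 − sin φ)/(1 + sin φ) = 0.2948.
σ_h = K_a γ z = 0.2948 × 19.5 × 2.4 = 13.80 kPa.

13.8 kPa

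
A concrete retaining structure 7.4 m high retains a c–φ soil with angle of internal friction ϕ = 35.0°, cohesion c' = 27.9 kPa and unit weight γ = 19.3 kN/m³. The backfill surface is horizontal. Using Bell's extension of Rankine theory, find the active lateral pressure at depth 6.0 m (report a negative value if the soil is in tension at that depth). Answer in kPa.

K_a = (1 − sin φ)/(1 + sin φ) = 0.2710.
σ_a = K_a γ z − 2c√K_a = 0.2710×19.3×6.0 − 2×27.9×0.5206 = 2.333 kPa.

2.33 kPa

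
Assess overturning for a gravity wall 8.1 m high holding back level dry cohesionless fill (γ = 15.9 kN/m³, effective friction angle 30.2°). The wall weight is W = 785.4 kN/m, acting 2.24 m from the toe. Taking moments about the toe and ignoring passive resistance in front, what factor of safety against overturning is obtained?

3.78

K_a = tan²(45° − 30.2°/2) = 0.3307.
P_a = ½K_aγH² = 0.5×0.3307×15.9×8.1² = 172.5 kN/m, acting at H/3 = 2.700 m above the base.
Overturning moment M_o = P_a × H/3 = 172.5 × 2.700 = 465.7.
Resisting moment M_r = W × 2.24 = 785.4 × 2.24 = 1759.
FS_overturning = M_r/M_o = 1759/465.7 = 3.778.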